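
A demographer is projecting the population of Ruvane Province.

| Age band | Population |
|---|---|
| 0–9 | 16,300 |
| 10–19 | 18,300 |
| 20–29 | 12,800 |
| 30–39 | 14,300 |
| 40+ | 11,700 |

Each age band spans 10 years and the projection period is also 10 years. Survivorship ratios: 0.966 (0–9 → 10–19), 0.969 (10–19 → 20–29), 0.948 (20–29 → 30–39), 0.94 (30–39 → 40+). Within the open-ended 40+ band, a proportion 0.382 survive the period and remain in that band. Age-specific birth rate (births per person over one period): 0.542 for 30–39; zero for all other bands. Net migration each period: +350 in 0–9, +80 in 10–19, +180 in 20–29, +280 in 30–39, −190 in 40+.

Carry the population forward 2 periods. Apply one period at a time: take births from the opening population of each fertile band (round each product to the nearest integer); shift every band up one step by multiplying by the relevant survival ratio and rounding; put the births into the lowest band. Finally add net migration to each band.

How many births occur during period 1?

7751

— Period 1 —
Births: 14300 × 0.542 = 7751
10–19: 16300 × 0.966 = 15746
20–29: 18300 × 0.969 = 17733
30–39: 12800 × 0.948 = 12134
40+: 14300 × 0.94 + 11700 × 0.382 = 13442 + 4469 = 17911
Net migration: 0–9 + 350 → 8101; 10–19 + 80 → 15826; 20–29 + 180 → 17913; 30–39 + 280 → 12414; 40+ − 190 → 17721
Population now: 0–9=8101, 10–19=15826, 20–29=17913, 30–39=12414, 40+=17721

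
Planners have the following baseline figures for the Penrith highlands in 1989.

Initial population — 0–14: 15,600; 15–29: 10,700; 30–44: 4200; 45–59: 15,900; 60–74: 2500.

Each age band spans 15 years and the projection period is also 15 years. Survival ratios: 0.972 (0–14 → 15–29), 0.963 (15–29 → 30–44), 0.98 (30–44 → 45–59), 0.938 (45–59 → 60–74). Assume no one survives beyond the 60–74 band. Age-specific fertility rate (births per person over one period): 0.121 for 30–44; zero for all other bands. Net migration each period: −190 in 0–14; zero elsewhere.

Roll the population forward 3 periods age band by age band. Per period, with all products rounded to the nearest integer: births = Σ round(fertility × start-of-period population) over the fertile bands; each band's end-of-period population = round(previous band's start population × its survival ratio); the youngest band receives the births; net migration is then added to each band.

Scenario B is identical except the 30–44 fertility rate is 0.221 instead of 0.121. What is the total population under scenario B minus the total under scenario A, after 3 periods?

2854

[period 1]
Births: 4200 × 0.121 = 508
15–29: 15600 × 0.972 = 15163
30–44: 10700 × 0.963 = 10304
45–59: 4200 × 0.98 = 4116
60–74: 15900 × 0.938 = 14914
Net migration: 0–14 − 190 → 318
Population now: 0–14=318, 15–29=15163, 30–44=10304, 45–59=4116, 60–74=14914
[period 2]
Births: 10304 × 0.121 = 1247
15–29: 318 × 0.972 = 309
30–44: 15163 × 0.963 = 14602
45–59: 10304 × 0.98 = 10098
60–74: 4116 × 0.938 = 3861
Net migration: 0–14 − 190 → 1057
Population now: 0–14=1057, 15–29=309, 30–44=14602, 45–59=10098, 60–74=3861
[period 3]
Births: 14602 × 0.121 = 1767
15–29: 1057 × 0.972 = 1027
30–44: 309 × 0.963 = 298
45–59: 14602 × 0.98 = 14310
60–74: 10098 × 0.938 = 9472
Net migration: 0–14 − 190 → 1577
Population now: 0–14=1577, 15–29=1027, 30–44=298, 45–59=14310, 60–74=9472
Scenario A total after 3 periods: 26684
Scenario B projection —
[period 1]
Births: 4200 × 0.221 = 928
15–29: 15600 × 0.972 = 15163
30–44: 10700 × 0.963 = 10304
45–59: 4200 × 0.98 = 4116
60–74: 15900 × 0.938 = 14914
Net migration: 0–14 − 190 → 738
Population now: 0–14=738, 15–29=15163, 30–44=10304, 45–59=4116, 60–74=14914
[period 2]
Births: 10304 × 0.221 = 2277
15–29: 738 × 0.972 = 717
30–44: 15163 × 0.963 = 14602
45–59: 10304 × 0.98 = 10098
60–74: 4116 × 0.938 = 3861
Net migration: 0–14 − 190 → 2087
Population now: 0–14=2087, 15–29=717, 30–44=14602, 45–59=10098, 60–74=3861
[period 3]
Births: 14602 × 0.221 = 3227
15–29: 2087 × 0.972 = 2029
30–44: 717 × 0.963 = 690
45–59: 14602 × 0.98 = 14310
60–74: 10098 × 0.938 = 9472
Net migration: 0–14 − 190 → 3037
Population now: 0–14=3037, 15–29=2029, 30–44=690, 45–59=14310, 60–74=9472
Scenario B total after 3 periods: 29538
Difference B − A = 29538 − 26684 = 2854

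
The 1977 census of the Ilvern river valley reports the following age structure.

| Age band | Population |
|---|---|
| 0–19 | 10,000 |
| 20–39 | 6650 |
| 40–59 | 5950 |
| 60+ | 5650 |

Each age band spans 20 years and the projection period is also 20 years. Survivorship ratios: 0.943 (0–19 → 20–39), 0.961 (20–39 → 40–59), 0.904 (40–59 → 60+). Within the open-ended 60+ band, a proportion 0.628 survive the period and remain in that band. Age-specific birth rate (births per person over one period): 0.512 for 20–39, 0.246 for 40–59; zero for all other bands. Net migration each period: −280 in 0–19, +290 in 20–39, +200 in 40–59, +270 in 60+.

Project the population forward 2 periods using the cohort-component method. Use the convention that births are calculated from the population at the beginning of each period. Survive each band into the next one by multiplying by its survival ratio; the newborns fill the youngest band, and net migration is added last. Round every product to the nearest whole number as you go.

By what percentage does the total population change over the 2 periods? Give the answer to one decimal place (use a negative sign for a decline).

Call the bands 1 to 4, youngest first.
After projecting period 1:
Births: 6650 × 0.512 = 3405 ; 5950 × 0.246 = 1464 → 4869
Band 2: 10000 × 0.943 = 9430
Band 3: 6650 × 0.961 = 6391
Band 4: 5950 × 0.904 + 5650 × 0.628 = 5379 + 3548 = 8927
Net migration: Band 1 − 280 → 4589; Band 2 + 290 → 9720; Band 3 + 200 → 6591; Band 4 + 270 → 9197
Giving 4589 / 9720 / 6591 / 9197.
After projecting period 2:
Births: 9720 × 0.512 = 4977 ; 6591 × 0.246 = 1621 → 6598
Band 2: 4589 × 0.943 = 4327
Band 3: 9720 × 0.961 = 9341
Band 4: 6591 × 0.904 + 9197 × 0.628 = 5958 + 5776 = 11734
Net migration: Band 1 − 280 → 6318; Band 2 + 290 → 4617; Band 3 + 200 → 9541; Band 4 + 270 → 12004
Giving 6318 / 4617 / 9541 / 12004.
Total: 28250 → 32480; change = 4230; percentage change = 15.0%

15.0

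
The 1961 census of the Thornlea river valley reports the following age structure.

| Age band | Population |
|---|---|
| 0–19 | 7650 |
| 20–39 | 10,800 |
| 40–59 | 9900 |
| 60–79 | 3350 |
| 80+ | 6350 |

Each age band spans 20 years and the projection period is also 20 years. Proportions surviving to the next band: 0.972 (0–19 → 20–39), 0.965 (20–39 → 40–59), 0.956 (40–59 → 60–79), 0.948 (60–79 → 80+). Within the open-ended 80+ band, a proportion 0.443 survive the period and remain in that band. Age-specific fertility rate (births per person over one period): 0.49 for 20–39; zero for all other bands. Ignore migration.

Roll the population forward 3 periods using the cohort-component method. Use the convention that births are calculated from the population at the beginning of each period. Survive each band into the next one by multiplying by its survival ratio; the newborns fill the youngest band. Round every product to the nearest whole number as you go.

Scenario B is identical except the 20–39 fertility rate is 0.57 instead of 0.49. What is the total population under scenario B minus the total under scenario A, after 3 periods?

2279

— Period 1 —
Births: 10800 × 0.49 = 5292
20–39: 7650 × 0.972 = 7436
40–59: 10800 × 0.965 = 10422
60–79: 9900 × 0.956 = 9464
80+: 3350 × 0.948 + 6350 × 0.443 = 3176 + 2813 = 5989
→ [5292, 7436, 10422, 9464, 5989]
— Period 2 —
Births: 7436 × 0.49 = 3644
20–39: 5292 × 0.972 = 5144
40–59: 7436 × 0.965 = 7176
60–79: 10422 × 0.956 = 9963
80+: 9464 × 0.948 + 5989 × 0.443 = 8972 + 2653 = 11625
→ [3644, 5144, 7176, 9963, 11625]
— Period 3 —
Births: 5144 × 0.49 = 2521
20–39: 3644 × 0.972 = 3542
40–59: 5144 × 0.965 = 4964
60–79: 7176 × 0.956 = 6860
80+: 9963 × 0.948 + 11625 × 0.443 = 9445 + 5150 = 14595
→ [2521, 3542, 4964, 6860, 14595]
Scenario A total after 3 periods: 32482
Scenario B projection —
— Period 1 —
Births: 10800 × 0.57 = 6156
20–39: 7650 × 0.972 = 7436
40–59: 10800 × 0.965 = 10422
60–79: 9900 × 0.956 = 9464
80+: 3350 × 0.948 + 6350 × 0.443 = 3176 + 2813 = 5989
→ [6156, 7436, 10422, 9464, 5989]
— Period 2 —
Births: 7436 × 0.57 = 4239
20–39: 6156 × 0.972 = 5984
40–59: 7436 × 0.965 = 7176
60–79: 10422 × 0.956 = 9963
80+: 9464 × 0.948 + 5989 × 0.443 = 8972 + 2653 = 11625
→ [4239, 5984, 7176, 9963, 11625]
— Period 3 —
Births: 5984 × 0.57 = 3411
20–39: 4239 × 0.972 = 4120
40–59: 5984 × 0.965 = 5775
60–79: 7176 × 0.956 = 6860
80+: 9963 × 0.948 + 11625 × 0.443 = 9445 + 5150 = 14595
→ [3411, 4120, 5775, 6860, 14595]
Scenario B total after 3 periods: 34761
Difference B − A = 34761 − 32482 = 2279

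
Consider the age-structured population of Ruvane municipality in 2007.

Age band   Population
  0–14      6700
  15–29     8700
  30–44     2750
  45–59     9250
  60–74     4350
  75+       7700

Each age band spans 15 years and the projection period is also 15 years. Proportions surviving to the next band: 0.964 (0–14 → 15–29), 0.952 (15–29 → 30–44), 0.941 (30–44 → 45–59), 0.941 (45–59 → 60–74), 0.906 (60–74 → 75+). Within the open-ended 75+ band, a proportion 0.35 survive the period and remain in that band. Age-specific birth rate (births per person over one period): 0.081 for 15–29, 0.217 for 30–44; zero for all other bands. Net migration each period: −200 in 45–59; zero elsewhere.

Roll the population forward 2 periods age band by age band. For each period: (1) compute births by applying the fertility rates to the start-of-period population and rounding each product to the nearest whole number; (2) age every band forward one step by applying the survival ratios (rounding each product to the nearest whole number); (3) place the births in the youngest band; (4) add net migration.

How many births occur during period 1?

1302

Let group 1 be 0–14 through group 6 = 75+.
— Period 1 —
Births: 8700 × 0.081 = 705 ; 2750 × 0.217 = 597 — total 1302
Group 2: 6700 × 0.964 = 6459
Group 3: 8700 × 0.952 = 8282
Group 4: 2750 × 0.941 = 2588
Group 5: 9250 × 0.941 = 8704
Group 6: 4350 × 0.906 + 7700 × 0.35 = 3941 + 2695 = 6636
Net migration: Group 4 − 200 → 2388
Giving 1302 / 6459 / 8282 / 2388 / 8704 / 6636.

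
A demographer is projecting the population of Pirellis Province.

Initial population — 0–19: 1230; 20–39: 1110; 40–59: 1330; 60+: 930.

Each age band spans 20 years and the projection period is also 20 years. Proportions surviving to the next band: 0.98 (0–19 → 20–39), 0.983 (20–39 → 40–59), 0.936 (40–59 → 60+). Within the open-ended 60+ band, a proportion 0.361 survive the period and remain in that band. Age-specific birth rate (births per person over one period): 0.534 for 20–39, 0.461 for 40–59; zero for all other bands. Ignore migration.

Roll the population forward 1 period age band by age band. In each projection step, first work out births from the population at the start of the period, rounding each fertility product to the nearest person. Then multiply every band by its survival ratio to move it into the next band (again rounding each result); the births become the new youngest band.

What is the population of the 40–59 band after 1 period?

— Period 1 —
Births: 1110 × 0.534 = 593  |  1330 × 0.461 = 613 — total 1206
20–39: 1230 × 0.98 = 1205
40–59: 1110 × 0.983 = 1091
60+: 1330 × 0.936 + 930 × 0.361 = 1245 + 336 = 1581
Population now: 0–19=1206, 20–39=1205, 40–59=1091, 60+=1581

1091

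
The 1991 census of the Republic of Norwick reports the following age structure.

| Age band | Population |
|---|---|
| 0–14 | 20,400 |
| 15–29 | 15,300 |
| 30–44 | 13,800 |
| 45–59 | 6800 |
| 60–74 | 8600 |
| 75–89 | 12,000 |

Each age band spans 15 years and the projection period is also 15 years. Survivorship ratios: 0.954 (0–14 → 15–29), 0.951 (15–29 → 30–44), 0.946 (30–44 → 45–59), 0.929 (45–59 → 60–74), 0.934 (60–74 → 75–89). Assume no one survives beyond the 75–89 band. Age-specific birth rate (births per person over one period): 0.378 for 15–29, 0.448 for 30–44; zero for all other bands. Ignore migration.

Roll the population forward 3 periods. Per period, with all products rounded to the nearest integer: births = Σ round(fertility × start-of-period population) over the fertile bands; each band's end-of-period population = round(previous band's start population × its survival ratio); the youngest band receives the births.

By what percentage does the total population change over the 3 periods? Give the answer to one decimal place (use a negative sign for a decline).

Let group 1 be 0–14 through group 6 = 75–89.
After projecting period 1:
Births: 15300 × 0.378 = 5783 ; 13800 × 0.448 = 6182 — total 11965
Group 2: 20400 × 0.954 = 19462
Group 3: 15300 × 0.951 = 14550
Group 4: 13800 × 0.946 = 13055
Group 5: 6800 × 0.929 = 6317
Group 6: 8600 × 0.934 = 8032
End of period: [11965, 19462, 14550, 13055, 6317, 8032]
After projecting period 2:
Births: 19462 × 0.378 = 7357 ; 14550 × 0.448 = 6518 — total 13875
Group 2: 11965 × 0.954 = 11415
Group 3: 19462 × 0.951 = 18508
Group 4: 14550 × 0.946 = 13764
Group 5: 13055 × 0.929 = 12128
Group 6: 6317 × 0.934 = 5900
End of period: [13875, 11415, 18508, 13764, 12128, 5900]
After projecting period 3:
Births: 11415 × 0.378 = 4315 ; 18508 × 0.448 = 8292 — total 12607
Group 2: 13875 × 0.954 = 13237
Group 3: 11415 × 0.951 = 10856
Group 4: 18508 × 0.946 = 17509
Group 5: 13764 × 0.929 = 12787
Group 6: 12128 × 0.934 = 11328
End of period: [12607, 13237, 10856, 17509, 12787, 11328]
Total: 76900 → 78324; change = 1424; percentage change = 1.9%

1.9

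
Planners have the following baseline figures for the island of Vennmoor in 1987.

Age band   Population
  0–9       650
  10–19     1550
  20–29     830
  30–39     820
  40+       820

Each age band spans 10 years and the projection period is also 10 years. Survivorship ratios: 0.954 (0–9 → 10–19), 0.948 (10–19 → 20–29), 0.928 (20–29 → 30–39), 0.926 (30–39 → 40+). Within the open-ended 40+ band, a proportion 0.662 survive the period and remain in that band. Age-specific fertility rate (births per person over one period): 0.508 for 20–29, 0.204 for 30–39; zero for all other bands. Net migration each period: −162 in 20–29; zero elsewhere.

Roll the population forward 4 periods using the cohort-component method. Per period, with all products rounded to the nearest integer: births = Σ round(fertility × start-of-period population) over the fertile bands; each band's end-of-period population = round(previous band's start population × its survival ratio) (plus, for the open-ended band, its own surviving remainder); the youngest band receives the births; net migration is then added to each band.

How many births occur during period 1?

589

(Bands numbered youngest = 1 to oldest = 5.)
Period 1:
Births: 830 * 0.508 = 422 ; 820 * 0.204 = 167 ⇒ total 589
Band 2: 650 * 0.954 = 620
Band 3: 1550 * 0.948 = 1469
Band 4: 830 * 0.928 = 770
Band 5: 820 * 0.926 + 820 * 0.662 = 759 + 543 = 1302
Net migration: Band 3 − 162 → 1307
→ [589, 620, 1307, 770, 1302]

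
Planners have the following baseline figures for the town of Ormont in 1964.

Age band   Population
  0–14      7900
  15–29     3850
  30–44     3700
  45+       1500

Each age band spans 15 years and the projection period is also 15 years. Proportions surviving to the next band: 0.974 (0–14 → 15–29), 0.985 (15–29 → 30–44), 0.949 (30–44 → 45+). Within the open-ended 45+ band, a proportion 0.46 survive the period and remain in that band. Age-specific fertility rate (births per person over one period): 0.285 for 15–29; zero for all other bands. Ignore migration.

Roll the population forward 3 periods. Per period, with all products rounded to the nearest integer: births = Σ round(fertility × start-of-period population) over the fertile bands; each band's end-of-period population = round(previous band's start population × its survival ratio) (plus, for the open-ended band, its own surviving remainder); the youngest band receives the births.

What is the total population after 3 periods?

13229

Period 1:
Births: 3850 × 0.285 = 1097
15–29: 7900 × 0.974 = 7695
30–44: 3850 × 0.985 = 3792
45+: 3700 × 0.949 + 1500 × 0.46 = 3511 + 690 = 4201
Giving 1097 / 7695 / 3792 / 4201.
Period 2:
Births: 7695 × 0.285 = 2193
15–29: 1097 × 0.974 = 1068
30–44: 7695 × 0.985 = 7580
45+: 3792 × 0.949 + 4201 × 0.46 = 3599 + 1932 = 5531
Giving 2193 / 1068 / 7580 / 5531.
Period 3:
Births: 1068 × 0.285 = 304
15–29: 2193 × 0.974 = 2136
30–44: 1068 × 0.985 = 1052
45+: 7580 × 0.949 + 5531 × 0.46 = 7193 + 2544 = 9737
Giving 304 / 2136 / 1052 / 9737.
Total after period 3: 304 + 2136 + 1052 + 9737 = 13229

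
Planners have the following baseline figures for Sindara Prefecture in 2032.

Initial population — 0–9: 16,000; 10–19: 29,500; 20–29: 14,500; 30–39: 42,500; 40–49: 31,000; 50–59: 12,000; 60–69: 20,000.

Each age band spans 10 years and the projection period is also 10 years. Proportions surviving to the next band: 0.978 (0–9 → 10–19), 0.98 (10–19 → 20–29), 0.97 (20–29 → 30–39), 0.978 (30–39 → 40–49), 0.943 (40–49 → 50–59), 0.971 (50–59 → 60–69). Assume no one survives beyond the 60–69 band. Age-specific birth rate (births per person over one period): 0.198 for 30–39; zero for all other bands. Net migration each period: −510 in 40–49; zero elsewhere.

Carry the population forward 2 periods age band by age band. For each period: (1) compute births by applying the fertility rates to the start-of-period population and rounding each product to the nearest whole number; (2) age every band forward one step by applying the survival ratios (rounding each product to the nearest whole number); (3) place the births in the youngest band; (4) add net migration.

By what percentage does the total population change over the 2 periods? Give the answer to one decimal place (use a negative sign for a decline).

-18.6

After projecting period 1:
Births: 42500 × 0.198 = 8415
10–19: 16000 × 0.978 = 15648
20–29: 29500 × 0.98 = 28910
30–39: 14500 × 0.97 = 14065
40–49: 42500 × 0.978 = 41565
50–59: 31000 × 0.943 = 29233
60–69: 12000 × 0.971 = 11652
Net migration: 40–49 − 510 → 41055
End of period: [8415, 15648, 28910, 14065, 41055, 29233, 11652]
After projecting period 2:
Births: 14065 × 0.198 = 2785
10–19: 8415 × 0.978 = 8230
20–29: 15648 × 0.98 = 15335
30–39: 28910 × 0.97 = 28043
40–49: 14065 × 0.978 = 13756
50–59: 41055 × 0.943 = 38715
60–69: 29233 × 0.971 = 28385
Net migration: 40–49 − 510 → 13246
End of period: [2785, 8230, 15335, 28043, 13246, 38715, 28385]
Total: 165500 → 134739; change = -30761; percentage change = -18.6%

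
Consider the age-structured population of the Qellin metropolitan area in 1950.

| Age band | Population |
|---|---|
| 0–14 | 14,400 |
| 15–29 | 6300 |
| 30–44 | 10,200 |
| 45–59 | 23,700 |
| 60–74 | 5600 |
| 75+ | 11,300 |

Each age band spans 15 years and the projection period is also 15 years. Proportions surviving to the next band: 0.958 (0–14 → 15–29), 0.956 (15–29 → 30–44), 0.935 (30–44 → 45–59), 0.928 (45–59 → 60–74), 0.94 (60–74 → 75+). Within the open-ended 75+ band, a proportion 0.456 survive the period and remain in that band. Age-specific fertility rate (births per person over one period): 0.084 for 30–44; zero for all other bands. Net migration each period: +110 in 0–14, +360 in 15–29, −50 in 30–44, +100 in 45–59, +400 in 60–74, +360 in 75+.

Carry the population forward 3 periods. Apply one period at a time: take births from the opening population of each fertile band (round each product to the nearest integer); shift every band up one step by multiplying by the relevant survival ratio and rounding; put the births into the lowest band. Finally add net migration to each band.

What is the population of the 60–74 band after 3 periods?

Period 1.
Births: 10200 × 0.084 = 857
15–29: 14400 × 0.958 = 13795
30–44: 6300 × 0.956 = 6023
45–59: 10200 × 0.935 = 9537
60–74: 23700 × 0.928 = 21994
75+: 5600 × 0.94 + 11300 × 0.456 = 5264 + 5153 = 10417
Net migration: 0–14 + 110 → 967; 15–29 + 360 → 14155; 30–44 − 50 → 5973; 45–59 + 100 → 9637; 60–74 + 400 → 22394; 75+ + 360 → 10777
Population now: 0–14=967, 15–29=14155, 30–44=5973, 45–59=9637, 60–74=22394, 75+=10777
Period 2.
Births: 5973 × 0.084 = 502
15–29: 967 × 0.958 = 926
30–44: 14155 × 0.956 = 13532
45–59: 5973 × 0.935 = 5585
60–74: 9637 × 0.928 = 8943
75+: 22394 × 0.94 + 10777 × 0.456 = 21050 + 4914 = 25964
Net migration: 0–14 + 110 → 612; 15–29 + 360 → 1286; 30–44 − 50 → 13482; 45–59 + 100 → 5685; 60–74 + 400 → 9343; 75+ + 360 → 26324
Population now: 0–14=612, 15–29=1286, 30–44=13482, 45–59=5685, 60–74=9343, 75+=26324
Period 3.
Births: 13482 × 0.084 = 1132
15–29: 612 × 0.958 = 586
30–44: 1286 × 0.956 = 1229
45–59: 13482 × 0.935 = 12606
60–74: 5685 × 0.928 = 5276
75+: 9343 × 0.94 + 26324 × 0.456 = 8782 + 12004 = 20786
Net migration: 0–14 + 110 → 1242; 15–29 + 360 → 946; 30–44 − 50 → 1179; 45–59 + 100 → 12706; 60–74 + 400 → 5676; 75+ + 360 → 21146
Population now: 0–14=1242, 15–29=946, 30–44=1179, 45–59=12706, 60–74=5676, 75+=21146

5676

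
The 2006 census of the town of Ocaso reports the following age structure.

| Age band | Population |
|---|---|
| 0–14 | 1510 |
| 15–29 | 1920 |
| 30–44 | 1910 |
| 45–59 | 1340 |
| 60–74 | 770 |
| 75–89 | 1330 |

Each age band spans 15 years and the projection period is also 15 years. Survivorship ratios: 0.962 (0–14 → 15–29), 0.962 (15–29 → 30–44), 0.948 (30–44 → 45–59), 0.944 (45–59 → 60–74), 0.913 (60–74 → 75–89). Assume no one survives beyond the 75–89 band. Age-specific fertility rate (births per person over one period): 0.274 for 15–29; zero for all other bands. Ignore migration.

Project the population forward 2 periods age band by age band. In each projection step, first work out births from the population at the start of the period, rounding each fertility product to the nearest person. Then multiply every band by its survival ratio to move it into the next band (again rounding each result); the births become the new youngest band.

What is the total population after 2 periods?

[period 1]
Births: 1920 × 0.274 = 526
15–29: 1510 × 0.962 = 1453
30–44: 1920 × 0.962 = 1847
45–59: 1910 × 0.948 = 1811
60–74: 1340 × 0.944 = 1265
75–89: 770 × 0.913 = 703
End of period: [526, 1453, 1847, 1811, 1265, 703]
[period 2]
Births: 1453 × 0.274 = 398
15–29: 526 × 0.962 = 506
30–44: 1453 × 0.962 = 1398
45–59: 1847 × 0.948 = 1751
60–74: 1811 × 0.944 = 1710
75–89: 1265 × 0.913 = 1155
End of period: [398, 506, 1398, 1751, 1710, 1155]
Total after period 2: 398 + 506 + 1398 + 1751 + 1710 + 1155 = 6918

6918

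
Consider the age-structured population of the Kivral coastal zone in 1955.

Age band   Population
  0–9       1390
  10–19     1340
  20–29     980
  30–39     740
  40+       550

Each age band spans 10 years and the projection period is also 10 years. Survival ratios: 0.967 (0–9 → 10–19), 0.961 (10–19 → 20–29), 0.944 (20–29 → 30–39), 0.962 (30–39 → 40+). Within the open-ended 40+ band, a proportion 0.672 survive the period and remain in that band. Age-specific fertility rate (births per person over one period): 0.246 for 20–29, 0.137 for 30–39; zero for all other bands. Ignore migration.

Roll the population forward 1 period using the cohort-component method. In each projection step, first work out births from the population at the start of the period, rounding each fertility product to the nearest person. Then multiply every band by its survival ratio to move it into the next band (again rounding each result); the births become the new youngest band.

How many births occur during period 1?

342

Let group 1 be 0–9 through group 5 = 40+.
Period 1.
Births: 980 * 0.246 = 241  |  740 * 0.137 = 101 ⇒ total 342
Group 2: 1390 * 0.967 = 1344
Group 3: 1340 * 0.961 = 1288
Group 4: 980 * 0.944 = 925
Group 5: 740 * 0.962 + 550 * 0.672 = 712 + 370 = 1082
→ [342, 1344, 1288, 925, 1082]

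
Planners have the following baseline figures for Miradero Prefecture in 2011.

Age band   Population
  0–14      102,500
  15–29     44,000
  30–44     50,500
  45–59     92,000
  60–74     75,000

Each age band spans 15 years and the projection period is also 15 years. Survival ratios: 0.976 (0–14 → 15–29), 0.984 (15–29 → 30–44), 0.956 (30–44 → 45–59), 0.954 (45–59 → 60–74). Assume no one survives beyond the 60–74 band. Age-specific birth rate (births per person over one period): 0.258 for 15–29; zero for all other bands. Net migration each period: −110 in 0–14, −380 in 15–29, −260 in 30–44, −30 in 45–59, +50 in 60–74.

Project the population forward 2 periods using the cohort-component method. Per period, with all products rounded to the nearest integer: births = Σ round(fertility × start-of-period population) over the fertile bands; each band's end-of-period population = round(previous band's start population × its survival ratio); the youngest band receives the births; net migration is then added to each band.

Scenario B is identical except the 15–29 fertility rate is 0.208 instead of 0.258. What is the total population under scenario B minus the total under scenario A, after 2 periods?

-7130

(Bands numbered youngest = 1 to oldest = 5.)
[period 1]
Births: 44000 × 0.258 = 11352
Band 2: 102500 × 0.976 = 100040
Band 3: 44000 × 0.984 = 43296
Band 4: 50500 × 0.956 = 48278
Band 5: 92000 × 0.954 = 87768
Net migration: Band 1 − 110 → 11242; Band 2 − 380 → 99660; Band 3 − 260 → 43036; Band 4 − 30 → 48248; Band 5 + 50 → 87818
Population now: 0–14=11242, 15–29=99660, 30–44=43036, 45–59=48248, 60–74=87818
[period 2]
Births: 99660 × 0.258 = 25712
Band 2: 11242 × 0.976 = 10972
Band 3: 99660 × 0.984 = 98065
Band 4: 43036 × 0.956 = 41142
Band 5: 48248 × 0.954 = 46029
Net migration: Band 1 − 110 → 25602; Band 2 − 380 → 10592; Band 3 − 260 → 97805; Band 4 − 30 → 41112; Band 5 + 50 → 46079
Population now: 0–14=25602, 15–29=10592, 30–44=97805, 45–59=41112, 60–74=46079
Scenario A total after 2 periods: 221190
Scenario B projection —
[period 1]
Births: 44000 × 0.208 = 9152
Band 2: 102500 × 0.976 = 100040
Band 3: 44000 × 0.984 = 43296
Band 4: 50500 × 0.956 = 48278
Band 5: 92000 × 0.954 = 87768
Net migration: Band 1 − 110 → 9042; Band 2 − 380 → 99660; Band 3 − 260 → 43036; Band 4 − 30 → 48248; Band 5 + 50 → 87818
Population now: 0–14=9042, 15–29=99660, 30–44=43036, 45–59=48248, 60–74=87818
[period 2]
Births: 99660 × 0.208 = 20729
Band 2: 9042 × 0.976 = 8825
Band 3: 99660 × 0.984 = 98065
Band 4: 43036 × 0.956 = 41142
Band 5: 48248 × 0.954 = 46029
Net migration: Band 1 − 110 → 20619; Band 2 − 380 → 8445; Band 3 − 260 → 97805; Band 4 − 30 → 41112; Band 5 + 50 → 46079
Population now: 0–14=20619, 15–29=8445, 30–44=97805, 45–59=41112, 60–74=46079
Scenario B total after 2 periods: 214060
Difference B − A = 214060 − 221190 = -7130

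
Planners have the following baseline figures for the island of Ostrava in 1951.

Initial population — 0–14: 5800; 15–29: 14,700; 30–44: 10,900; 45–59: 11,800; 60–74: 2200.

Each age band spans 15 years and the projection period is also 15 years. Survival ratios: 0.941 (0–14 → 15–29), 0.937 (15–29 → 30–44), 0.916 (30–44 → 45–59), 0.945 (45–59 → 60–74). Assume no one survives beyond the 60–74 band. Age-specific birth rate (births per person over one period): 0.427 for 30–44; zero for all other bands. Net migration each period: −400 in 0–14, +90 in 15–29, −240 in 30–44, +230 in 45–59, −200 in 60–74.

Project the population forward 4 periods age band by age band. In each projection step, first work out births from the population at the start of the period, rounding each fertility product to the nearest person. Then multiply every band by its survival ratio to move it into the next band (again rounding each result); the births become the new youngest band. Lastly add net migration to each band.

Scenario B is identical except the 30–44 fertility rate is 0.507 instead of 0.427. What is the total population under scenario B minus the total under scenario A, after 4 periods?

Call the groups 1 to 5, youngest first.
Period 1:
Births: 10900 × 0.427 = 4654
Group 2: 5800 × 0.941 = 5458
Group 3: 14700 × 0.937 = 13774
Group 4: 10900 × 0.916 = 9984
Group 5: 11800 × 0.945 = 11151
Net migration: Group 1 − 400 → 4254; Group 2 + 90 → 5548; Group 3 − 240 → 13534; Group 4 + 230 → 10214; Group 5 − 200 → 10951
Giving 4254 / 5548 / 13534 / 10214 / 10951.
Period 2:
Births: 13534 × 0.427 = 5779
Group 2: 4254 × 0.941 = 4003
Group 3: 5548 × 0.937 = 5198
Group 4: 13534 × 0.916 = 12397
Group 5: 10214 × 0.945 = 9652
Net migration: Group 1 − 400 → 5379; Group 2 + 90 → 4093; Group 3 − 240 → 4958; Group 4 + 230 → 12627; Group 5 − 200 → 9452
Giving 5379 / 4093 / 4958 / 12627 / 9452.
Period 3:
Births: 4958 × 0.427 = 2117
Group 2: 5379 × 0.941 = 5062
Group 3: 4093 × 0.937 = 3835
Group 4: 4958 × 0.916 = 4542
Group 5: 12627 × 0.945 = 11933
Net migration: Group 1 − 400 → 1717; Group 2 + 90 → 5152; Group 3 − 240 → 3595; Group 4 + 230 → 4772; Group 5 − 200 → 11733
Giving 1717 / 5152 / 3595 / 4772 / 11733.
Period 4:
Births: 3595 × 0.427 = 1535
Group 2: 1717 × 0.941 = 1616
Group 3: 5152 × 0.937 = 4827
Group 4: 3595 × 0.916 = 3293
Group 5: 4772 × 0.945 = 4510
Net migration: Group 1 − 400 → 1135; Group 2 + 90 → 1706; Group 3 − 240 → 4587; Group 4 + 230 → 3523; Group 5 − 200 → 4310
Giving 1135 / 1706 / 4587 / 3523 / 4310.
Scenario A total after 4 periods: 15261
Scenario B projection —
Period 1:
Births: 10900 × 0.507 = 5526
Group 2: 5800 × 0.941 = 5458
Group 3: 14700 × 0.937 = 13774
Group 4: 10900 × 0.916 = 9984
Group 5: 11800 × 0.945 = 11151
Net migration: Group 1 − 400 → 5126; Group 2 + 90 → 5548; Group 3 − 240 → 13534; Group 4 + 230 → 10214; Group 5 − 200 → 10951
Giving 5126 / 5548 / 13534 / 10214 / 10951.
Period 2:
Births: 13534 × 0.507 = 6862
Group 2: 5126 × 0.941 = 4824
Group 3: 5548 × 0.937 = 5198
Group 4: 13534 × 0.916 = 12397
Group 5: 10214 × 0.945 = 9652
Net migration: Group 1 − 400 → 6462; Group 2 + 90 → 4914; Group 3 − 240 → 4958; Group 4 + 230 → 12627; Group 5 − 200 → 9452
Giving 6462 / 4914 / 4958 / 12627 / 9452.
Period 3:
Births: 4958 × 0.507 = 2514
Group 2: 6462 × 0.941 = 6081
Group 3: 4914 × 0.937 = 4604
Group 4: 4958 × 0.916 = 4542
Group 5: 12627 × 0.945 = 11933
Net migration: Group 1 − 400 → 2114; Group 2 + 90 → 6171; Group 3 − 240 → 4364; Group 4 + 230 → 4772; Group 5 − 200 → 11733
Giving 2114 / 6171 / 4364 / 4772 / 11733.
Period 4:
Births: 4364 × 0.507 = 2213
Group 2: 2114 × 0.941 = 1989
Group 3: 6171 × 0.937 = 5782
Group 4: 4364 × 0.916 = 3997
Group 5: 4772 × 0.945 = 4510
Net migration: Group 1 − 400 → 1813; Group 2 + 90 → 2079; Group 3 − 240 → 5542; Group 4 + 230 → 4227; Group 5 − 200 → 4310
Giving 1813 / 2079 / 5542 / 4227 / 4310.
Scenario B total after 4 periods: 17971
Difference B − A = 17971 − 15261 = 2710

2710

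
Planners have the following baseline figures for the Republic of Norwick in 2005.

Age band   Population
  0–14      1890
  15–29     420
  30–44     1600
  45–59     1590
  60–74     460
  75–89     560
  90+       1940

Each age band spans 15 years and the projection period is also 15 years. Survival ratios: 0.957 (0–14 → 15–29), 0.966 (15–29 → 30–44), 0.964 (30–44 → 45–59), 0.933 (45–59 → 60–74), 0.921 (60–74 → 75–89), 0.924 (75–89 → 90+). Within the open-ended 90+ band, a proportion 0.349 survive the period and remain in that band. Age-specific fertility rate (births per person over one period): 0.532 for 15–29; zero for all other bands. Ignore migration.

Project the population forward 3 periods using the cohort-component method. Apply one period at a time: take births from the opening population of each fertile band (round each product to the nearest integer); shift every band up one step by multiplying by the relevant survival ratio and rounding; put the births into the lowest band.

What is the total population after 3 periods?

6158

Numbering the bands 1..7 from youngest to oldest:
Period 1.
Births: 420 * 0.532 = 223
Band 2: 1890 * 0.957 = 1809
Band 3: 420 * 0.966 = 406
Band 4: 1600 * 0.964 = 1542
Band 5: 1590 * 0.933 = 1483
Band 6: 460 * 0.921 = 424
Band 7: 560 * 0.924 + 1940 * 0.349 = 517 + 677 = 1194
Giving 223 / 1809 / 406 / 1542 / 1483 / 424 / 1194.
Period 2.
Births: 1809 * 0.532 = 962
Band 2: 223 * 0.957 = 213
Band 3: 1809 * 0.966 = 1747
Band 4: 406 * 0.964 = 391
Band 5: 1542 * 0.933 = 1439
Band 6: 1483 * 0.921 = 1366
Band 7: 424 * 0.924 + 1194 * 0.349 = 392 + 417 = 809
Giving 962 / 213 / 1747 / 391 / 1439 / 1366 / 809.
Period 3.
Births: 213 * 0.532 = 113
Band 2: 962 * 0.957 = 921
Band 3: 213 * 0.966 = 206
Band 4: 1747 * 0.964 = 1684
Band 5: 391 * 0.933 = 365
Band 6: 1439 * 0.921 = 1325
Band 7: 1366 * 0.924 + 809 * 0.349 = 1262 + 282 = 1544
Giving 113 / 921 / 206 / 1684 / 365 / 1325 / 1544.
Total after period 3: 113 + 921 + 206 + 1684 + 365 + 1325 + 1544 = 6158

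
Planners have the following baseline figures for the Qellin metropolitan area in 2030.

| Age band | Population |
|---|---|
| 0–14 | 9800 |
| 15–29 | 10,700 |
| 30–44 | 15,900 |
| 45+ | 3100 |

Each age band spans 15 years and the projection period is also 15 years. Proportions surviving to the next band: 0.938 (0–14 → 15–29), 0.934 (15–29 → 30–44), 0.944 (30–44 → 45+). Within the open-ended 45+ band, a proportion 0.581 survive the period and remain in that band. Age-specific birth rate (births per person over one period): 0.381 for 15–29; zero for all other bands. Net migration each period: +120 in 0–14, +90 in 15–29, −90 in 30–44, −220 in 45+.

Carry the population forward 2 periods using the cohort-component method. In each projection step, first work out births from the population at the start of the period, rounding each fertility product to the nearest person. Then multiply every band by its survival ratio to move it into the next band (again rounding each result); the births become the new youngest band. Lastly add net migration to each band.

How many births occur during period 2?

Let band 1 be 0–14 through band 4 = 45+.
[period 1]
Births: 10700 × 0.381 = 4077
Band 2: 9800 × 0.938 = 9192
Band 3: 10700 × 0.934 = 9994
Band 4: 15900 × 0.944 + 3100 × 0.581 = 15010 + 1801 = 16811
Net migration: Band 1 + 120 → 4197; Band 2 + 90 → 9282; Band 3 − 90 → 9904; Band 4 − 220 → 16591
Population now: 0–14=4197, 15–29=9282, 30–44=9904, 45+=16591
[period 2]
Births: 9282 × 0.381 = 3536
Band 2: 4197 × 0.938 = 3937
Band 3: 9282 × 0.934 = 8669
Band 4: 9904 × 0.944 + 16591 × 0.581 = 9349 + 9639 = 18988
Net migration: Band 1 + 120 → 3656; Band 2 + 90 → 4027; Band 3 − 90 → 8579; Band 4 − 220 → 18768
Population now: 0–14=3656, 15–29=4027, 30–44=8579, 45+=18768

3536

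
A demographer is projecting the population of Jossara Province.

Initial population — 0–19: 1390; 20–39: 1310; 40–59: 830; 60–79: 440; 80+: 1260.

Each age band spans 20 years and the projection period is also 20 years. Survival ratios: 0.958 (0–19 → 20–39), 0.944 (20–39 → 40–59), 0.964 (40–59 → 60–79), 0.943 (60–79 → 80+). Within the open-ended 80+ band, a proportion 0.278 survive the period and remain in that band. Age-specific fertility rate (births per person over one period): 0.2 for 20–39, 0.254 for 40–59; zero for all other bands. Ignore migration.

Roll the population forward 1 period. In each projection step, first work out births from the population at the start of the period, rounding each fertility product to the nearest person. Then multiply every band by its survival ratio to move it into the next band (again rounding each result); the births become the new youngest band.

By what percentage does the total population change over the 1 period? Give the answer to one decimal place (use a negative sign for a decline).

[period 1]
Births: 1310 × 0.2 = 262  |  830 × 0.254 = 211 — total 473
20–39: 1390 × 0.958 = 1332
40–59: 1310 × 0.944 = 1237
60–79: 830 × 0.964 = 800
80+: 440 × 0.943 + 1260 × 0.278 = 415 + 350 = 765
End of period: [473, 1332, 1237, 800, 765]
Total: 5230 → 4607; change = -623; percentage change = -11.9%

-11.9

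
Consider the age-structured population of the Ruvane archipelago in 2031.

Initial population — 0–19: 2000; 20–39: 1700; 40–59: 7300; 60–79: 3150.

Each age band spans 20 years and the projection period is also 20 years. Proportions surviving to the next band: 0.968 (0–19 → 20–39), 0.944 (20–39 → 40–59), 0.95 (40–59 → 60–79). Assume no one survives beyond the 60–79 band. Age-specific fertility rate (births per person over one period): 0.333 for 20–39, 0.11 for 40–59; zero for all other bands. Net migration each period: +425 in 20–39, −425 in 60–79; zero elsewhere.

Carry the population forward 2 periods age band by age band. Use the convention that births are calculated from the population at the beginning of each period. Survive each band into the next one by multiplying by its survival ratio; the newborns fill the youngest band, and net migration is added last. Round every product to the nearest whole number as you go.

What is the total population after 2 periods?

Let group 1 be 0–19 through group 4 = 60–79.
After projecting period 1:
Births: 1700 × 0.333 = 566, 7300 × 0.11 = 803 — total 1369
Group 2: 2000 × 0.968 = 1936
Group 3: 1700 × 0.944 = 1605
Group 4: 7300 × 0.95 = 6935
Net migration: Group 2 + 425 → 2361; Group 4 − 425 → 6510
End of period: [1369, 2361, 1605, 6510]
After projecting period 2:
Births: 2361 × 0.333 = 786, 1605 × 0.11 = 177 — total 963
Group 2: 1369 × 0.968 = 1325
Group 3: 2361 × 0.944 = 2229
Group 4: 1605 × 0.95 = 1525
Net migration: Group 2 + 425 → 1750; Group 4 − 425 → 1100
End of period: [963, 1750, 2229, 1100]
Total after period 2: 963 + 1750 + 2229 + 1100 = 6042

6042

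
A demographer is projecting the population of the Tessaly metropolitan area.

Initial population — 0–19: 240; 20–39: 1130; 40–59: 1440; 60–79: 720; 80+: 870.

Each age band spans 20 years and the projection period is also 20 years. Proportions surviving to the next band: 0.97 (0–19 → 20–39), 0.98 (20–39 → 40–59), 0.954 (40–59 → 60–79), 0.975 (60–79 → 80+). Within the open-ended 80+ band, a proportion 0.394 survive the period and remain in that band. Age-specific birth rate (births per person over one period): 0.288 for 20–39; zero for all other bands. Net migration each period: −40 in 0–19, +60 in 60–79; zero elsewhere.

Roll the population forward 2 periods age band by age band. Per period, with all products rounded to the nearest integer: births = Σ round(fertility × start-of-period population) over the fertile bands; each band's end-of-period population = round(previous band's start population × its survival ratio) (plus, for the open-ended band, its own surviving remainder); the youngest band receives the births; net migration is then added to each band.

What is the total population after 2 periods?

3457

Let group 1 be 0–19 through group 5 = 80+.
Period 1.
Births: 1130 × 0.288 = 325
Group 2: 240 × 0.97 = 233
Group 3: 1130 × 0.98 = 1107
Group 4: 1440 × 0.954 = 1374
Group 5: 720 × 0.975 + 870 × 0.394 = 702 + 343 = 1045
Net migration: Group 1 − 40 → 285; Group 4 + 60 → 1434
Population now: 0–19=285, 20–39=233, 40–59=1107, 60–79=1434, 80+=1045
Period 2.
Births: 233 × 0.288 = 67
Group 2: 285 × 0.97 = 276
Group 3: 233 × 0.98 = 228
Group 4: 1107 × 0.954 = 1056
Group 5: 1434 × 0.975 + 1045 × 0.394 = 1398 + 412 = 1810
Net migration: Group 1 − 40 → 27; Group 4 + 60 → 1116
Population now: 0–19=27, 20–39=276, 40–59=228, 60–79=1116, 80+=1810
Total after period 2: 27 + 276 + 228 + 1116 + 1810 = 3457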